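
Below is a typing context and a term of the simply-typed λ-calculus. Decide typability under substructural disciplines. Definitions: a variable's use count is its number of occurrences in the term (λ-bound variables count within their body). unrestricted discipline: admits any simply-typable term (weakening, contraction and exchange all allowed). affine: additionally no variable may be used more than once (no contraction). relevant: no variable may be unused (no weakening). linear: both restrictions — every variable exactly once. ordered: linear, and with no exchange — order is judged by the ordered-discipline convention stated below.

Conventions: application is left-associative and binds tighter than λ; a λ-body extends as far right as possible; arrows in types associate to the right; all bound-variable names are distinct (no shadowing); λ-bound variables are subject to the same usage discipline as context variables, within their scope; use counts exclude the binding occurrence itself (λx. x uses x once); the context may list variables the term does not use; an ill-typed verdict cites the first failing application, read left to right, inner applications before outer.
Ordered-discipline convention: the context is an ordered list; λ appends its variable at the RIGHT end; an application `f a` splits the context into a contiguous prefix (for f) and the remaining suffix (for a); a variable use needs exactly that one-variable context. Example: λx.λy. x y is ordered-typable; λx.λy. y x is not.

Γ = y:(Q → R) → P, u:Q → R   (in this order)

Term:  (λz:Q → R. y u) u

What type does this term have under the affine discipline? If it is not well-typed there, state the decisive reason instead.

not well-typed under affine — u ×2 used more than once (contraction)
counts: y ×1, u ×2, z (λ-bound) ×0
uses in reading order: y, u, u
typing: well-typed at P
across the five disciplines: ordered ✗; linear ✗; affine ✗; relevant ✗; unrestricted ✓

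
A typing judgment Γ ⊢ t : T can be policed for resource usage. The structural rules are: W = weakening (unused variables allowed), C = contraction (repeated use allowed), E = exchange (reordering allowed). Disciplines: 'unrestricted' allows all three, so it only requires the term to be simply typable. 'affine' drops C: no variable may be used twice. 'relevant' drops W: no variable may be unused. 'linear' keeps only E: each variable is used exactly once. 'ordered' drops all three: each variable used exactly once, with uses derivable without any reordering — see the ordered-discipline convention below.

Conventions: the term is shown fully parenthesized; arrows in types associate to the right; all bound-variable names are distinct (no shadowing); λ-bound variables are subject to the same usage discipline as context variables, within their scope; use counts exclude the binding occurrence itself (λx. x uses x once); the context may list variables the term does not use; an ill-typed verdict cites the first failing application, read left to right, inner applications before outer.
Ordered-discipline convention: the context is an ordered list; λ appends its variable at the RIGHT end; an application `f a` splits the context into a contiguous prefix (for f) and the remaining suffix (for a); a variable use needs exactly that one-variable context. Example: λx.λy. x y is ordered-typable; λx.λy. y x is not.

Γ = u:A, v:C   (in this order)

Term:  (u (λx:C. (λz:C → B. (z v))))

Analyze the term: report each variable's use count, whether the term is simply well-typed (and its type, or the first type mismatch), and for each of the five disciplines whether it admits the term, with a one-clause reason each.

use counts: u ×1; v ×1; x (λ-bound) ×0; z (λ-bound) ×1
order of uses: u, z, v
typing: ill-typed: non-arrow in function slot: A
ordered: ✗, the type mismatch rejects it
linear: ✗, not simply typable
affine: ✗, fails simple typing
relevant: ✗, a type mismatch blocks all five
unrestricted: ✗, the type mismatch rejects it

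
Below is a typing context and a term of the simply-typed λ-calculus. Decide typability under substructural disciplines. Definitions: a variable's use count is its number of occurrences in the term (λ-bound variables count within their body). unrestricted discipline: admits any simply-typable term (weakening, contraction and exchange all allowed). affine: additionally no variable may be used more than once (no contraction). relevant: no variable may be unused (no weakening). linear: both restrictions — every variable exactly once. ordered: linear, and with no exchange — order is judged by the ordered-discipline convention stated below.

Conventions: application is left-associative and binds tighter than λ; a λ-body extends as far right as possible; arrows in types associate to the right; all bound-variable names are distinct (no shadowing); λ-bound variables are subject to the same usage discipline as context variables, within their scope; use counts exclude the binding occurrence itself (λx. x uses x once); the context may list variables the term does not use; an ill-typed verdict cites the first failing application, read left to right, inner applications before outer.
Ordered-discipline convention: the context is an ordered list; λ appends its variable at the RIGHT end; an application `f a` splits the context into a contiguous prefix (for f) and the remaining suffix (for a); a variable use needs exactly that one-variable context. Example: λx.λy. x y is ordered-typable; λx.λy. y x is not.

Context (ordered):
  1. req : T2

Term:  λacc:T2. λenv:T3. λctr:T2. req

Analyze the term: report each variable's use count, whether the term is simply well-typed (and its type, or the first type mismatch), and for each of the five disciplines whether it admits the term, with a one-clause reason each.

variable uses: req=1; acc (bound)=0; env (bound)=0; ctr (bound)=0
use order (left to right): req
typing: the term checks, with type T2 → T3 → T2 → T2
ordered ✗ (acc, env, ctr left unused)
linear ✗ (acc, env, ctr left unused)
affine ✓ (no duplicate uses among req, acc, env, ctr)
relevant ✗ (acc, env, ctr left unused)
unrestricted ✓ (simply typable at T2 → T3 → T2 → T2; W, C, E all held)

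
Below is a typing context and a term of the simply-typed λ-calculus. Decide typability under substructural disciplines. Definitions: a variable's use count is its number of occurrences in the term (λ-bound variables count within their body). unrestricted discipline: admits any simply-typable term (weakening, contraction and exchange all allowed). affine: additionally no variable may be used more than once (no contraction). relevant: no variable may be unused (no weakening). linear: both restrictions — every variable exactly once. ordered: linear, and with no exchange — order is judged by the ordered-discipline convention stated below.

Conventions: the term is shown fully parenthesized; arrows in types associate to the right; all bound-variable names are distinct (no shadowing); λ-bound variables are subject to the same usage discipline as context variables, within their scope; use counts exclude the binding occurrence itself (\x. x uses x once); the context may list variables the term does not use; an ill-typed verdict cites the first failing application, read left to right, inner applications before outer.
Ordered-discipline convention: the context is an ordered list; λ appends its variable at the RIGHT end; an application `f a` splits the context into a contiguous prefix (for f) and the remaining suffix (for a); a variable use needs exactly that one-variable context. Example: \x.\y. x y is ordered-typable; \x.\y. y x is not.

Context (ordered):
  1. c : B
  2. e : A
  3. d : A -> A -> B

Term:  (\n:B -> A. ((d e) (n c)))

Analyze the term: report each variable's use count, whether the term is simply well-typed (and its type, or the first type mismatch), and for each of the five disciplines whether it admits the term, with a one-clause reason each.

usage: c=1, e=1, d=1, n [bound]=1
uses in reading order: d, e, n, c
typing: well-typed — term : (B -> A) -> B
ordered: ✗ — no contiguous prefix/suffix split fits d, e, n, c
linear: ✓ — single use per variable (c, e, d, n)
affine: ✓ — c, e, d, n: no repeats, contraction unneeded
relevant: ✓ — c, e, d, n: all used, weakening unneeded
unrestricted: ✓ — simply typable at (B -> A) -> B; W, C, E all held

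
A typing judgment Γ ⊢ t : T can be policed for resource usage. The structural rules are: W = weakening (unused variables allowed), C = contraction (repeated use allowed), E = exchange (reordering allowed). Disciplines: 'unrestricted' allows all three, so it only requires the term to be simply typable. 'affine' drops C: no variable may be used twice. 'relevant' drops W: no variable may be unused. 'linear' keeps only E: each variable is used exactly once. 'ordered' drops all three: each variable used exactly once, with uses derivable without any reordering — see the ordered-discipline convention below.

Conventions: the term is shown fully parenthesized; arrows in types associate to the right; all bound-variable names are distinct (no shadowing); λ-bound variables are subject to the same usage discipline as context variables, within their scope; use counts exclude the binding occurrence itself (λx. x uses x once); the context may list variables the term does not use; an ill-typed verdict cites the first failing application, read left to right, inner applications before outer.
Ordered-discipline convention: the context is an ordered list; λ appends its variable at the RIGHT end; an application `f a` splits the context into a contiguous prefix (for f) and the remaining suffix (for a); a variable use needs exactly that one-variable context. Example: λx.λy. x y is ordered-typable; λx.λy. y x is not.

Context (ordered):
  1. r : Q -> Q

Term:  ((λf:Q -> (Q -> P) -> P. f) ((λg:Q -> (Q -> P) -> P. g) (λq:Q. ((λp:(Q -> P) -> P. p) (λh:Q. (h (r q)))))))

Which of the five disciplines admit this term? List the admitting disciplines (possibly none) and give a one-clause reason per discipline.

accepted by: none
variable uses: r: 1; f (bound): 1; g (bound): 1; q (bound): 1; p (bound): 1; h (bound): 1
uses in reading order: f, g, p, h, r, q
typing: ill-typed: non-arrow in function slot: Q
ordered: ✗ — the type mismatch rejects it
linear: ✗ — not simply typable
affine: ✗ — fails simple typing
relevant: ✗ — a type mismatch blocks all five
unrestricted: ✗ — the type mismatch rejects it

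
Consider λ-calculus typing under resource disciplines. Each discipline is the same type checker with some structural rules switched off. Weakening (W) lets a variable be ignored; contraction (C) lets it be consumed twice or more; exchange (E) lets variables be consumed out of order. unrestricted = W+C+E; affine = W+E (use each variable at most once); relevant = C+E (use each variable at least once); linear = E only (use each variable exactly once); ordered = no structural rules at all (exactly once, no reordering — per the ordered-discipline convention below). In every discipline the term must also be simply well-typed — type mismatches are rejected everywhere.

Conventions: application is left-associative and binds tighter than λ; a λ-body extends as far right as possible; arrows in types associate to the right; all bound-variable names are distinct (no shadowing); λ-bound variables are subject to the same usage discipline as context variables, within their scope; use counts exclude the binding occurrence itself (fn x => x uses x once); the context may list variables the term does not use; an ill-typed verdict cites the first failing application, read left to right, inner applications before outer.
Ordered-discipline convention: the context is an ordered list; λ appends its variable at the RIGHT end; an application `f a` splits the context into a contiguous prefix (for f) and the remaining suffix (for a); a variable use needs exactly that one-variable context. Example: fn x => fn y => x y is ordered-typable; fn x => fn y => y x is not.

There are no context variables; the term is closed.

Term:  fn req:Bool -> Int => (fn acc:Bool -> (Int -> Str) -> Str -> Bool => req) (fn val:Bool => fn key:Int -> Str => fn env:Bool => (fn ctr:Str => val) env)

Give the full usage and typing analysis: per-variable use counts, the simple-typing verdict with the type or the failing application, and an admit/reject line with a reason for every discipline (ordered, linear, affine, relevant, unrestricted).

use counts: req [bound]: 1×, acc [bound]: 0×, val [bound]: 1×, key [bound]: 0×, env [bound]: 1×, ctr [bound]: 0×
left-to-right use order: req, val, env
typing: ill-typed: an argument Bool mismatches the expected Str
ordered: ✗, a type mismatch blocks all five
linear: ✗, the type mismatch rejects it
affine: ✗, not simply typable
relevant: ✗, fails simple typing
unrestricted: ✗, a type mismatch blocks all five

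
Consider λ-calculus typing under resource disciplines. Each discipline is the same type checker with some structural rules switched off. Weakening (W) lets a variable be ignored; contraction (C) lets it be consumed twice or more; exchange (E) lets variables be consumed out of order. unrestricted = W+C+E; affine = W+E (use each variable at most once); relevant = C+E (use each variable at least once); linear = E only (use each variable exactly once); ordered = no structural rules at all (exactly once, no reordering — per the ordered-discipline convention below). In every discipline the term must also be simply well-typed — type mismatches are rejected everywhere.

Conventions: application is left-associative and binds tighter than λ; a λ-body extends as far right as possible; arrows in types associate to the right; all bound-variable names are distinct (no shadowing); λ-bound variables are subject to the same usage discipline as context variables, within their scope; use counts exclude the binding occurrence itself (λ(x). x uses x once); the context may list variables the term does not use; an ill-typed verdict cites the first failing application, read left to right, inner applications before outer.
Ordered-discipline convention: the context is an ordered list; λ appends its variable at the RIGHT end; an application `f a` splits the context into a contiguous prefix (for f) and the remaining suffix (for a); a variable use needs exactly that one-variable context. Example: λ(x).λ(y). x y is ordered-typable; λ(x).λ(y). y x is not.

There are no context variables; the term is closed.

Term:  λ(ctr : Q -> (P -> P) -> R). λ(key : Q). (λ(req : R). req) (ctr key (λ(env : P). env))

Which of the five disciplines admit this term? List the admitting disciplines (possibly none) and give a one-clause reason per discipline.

admitted in: ordered, linear, affine, relevant, unrestricted
counts: ctr [bound]: 1×; key [bound]: 1×; req [bound]: 1×; env [bound]: 1×
order of uses: req, ctr, key, env
typing: the term checks, with type (Q -> (P -> P) -> R) -> Q -> R
ordered: ✓ — ctr, key, req, env: once each, no exchange needed
linear: ✓ — single use per variable (ctr, key, req, env)
affine: ✓ — none of ctr, key, req, env used more than once
relevant: ✓ — every one of ctr, key, req, env appears
unrestricted: ✓ — typability at (Q -> (P -> P) -> R) -> Q -> R is all that's needed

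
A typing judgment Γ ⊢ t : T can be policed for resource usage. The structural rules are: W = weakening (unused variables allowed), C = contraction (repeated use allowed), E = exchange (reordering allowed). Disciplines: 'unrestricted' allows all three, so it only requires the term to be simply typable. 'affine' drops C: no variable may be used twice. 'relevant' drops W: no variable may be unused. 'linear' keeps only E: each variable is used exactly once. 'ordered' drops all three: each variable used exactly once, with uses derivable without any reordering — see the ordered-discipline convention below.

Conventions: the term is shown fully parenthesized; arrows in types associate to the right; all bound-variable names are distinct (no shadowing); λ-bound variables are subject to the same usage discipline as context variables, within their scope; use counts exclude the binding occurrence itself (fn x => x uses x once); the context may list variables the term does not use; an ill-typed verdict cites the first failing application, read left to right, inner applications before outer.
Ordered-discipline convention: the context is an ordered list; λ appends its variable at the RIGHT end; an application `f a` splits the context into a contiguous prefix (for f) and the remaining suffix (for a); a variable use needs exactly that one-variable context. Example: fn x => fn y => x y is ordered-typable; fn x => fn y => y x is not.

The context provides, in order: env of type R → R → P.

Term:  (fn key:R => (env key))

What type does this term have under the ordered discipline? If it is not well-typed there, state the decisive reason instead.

term : R → R → P
usage: env: 1, key [bound]: 1
use order (left to right): env, key
typing: well-typed at R → R → P
across the five disciplines: ordered ✓; linear ✓; affine ✓; relevant ✓; unrestricted ✓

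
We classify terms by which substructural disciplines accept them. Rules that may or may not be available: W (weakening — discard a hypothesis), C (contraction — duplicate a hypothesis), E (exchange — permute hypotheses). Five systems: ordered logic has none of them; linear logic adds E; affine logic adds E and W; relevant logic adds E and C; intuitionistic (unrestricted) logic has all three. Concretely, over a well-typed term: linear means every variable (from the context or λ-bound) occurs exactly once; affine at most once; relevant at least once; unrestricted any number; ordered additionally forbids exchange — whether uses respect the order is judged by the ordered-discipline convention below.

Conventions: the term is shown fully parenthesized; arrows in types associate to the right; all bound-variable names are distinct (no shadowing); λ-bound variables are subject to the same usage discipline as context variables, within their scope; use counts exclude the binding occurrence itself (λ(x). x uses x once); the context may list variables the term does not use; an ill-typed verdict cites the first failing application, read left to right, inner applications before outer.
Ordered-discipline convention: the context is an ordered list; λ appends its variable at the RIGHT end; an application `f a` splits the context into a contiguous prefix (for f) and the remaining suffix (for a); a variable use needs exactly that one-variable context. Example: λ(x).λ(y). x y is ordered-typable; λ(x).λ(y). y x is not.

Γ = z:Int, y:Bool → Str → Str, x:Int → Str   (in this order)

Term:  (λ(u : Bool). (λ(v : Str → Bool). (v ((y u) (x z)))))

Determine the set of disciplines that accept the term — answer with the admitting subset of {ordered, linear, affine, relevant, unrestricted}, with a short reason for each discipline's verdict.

admitting disciplines: linear, affine, relevant, unrestricted
usage: z=1; y=1; x=1; u (bound)=1; v (bound)=1
order of uses: v, y, u, x, z
typing: well-typed — term : Bool → (Str → Bool) → Bool
ordered: ✗, use order v, y, u, x, z needs exchange
linear: ✓, exactly-once usage across z, y, x, u, v
affine: ✓, at most one use each (z, y, x, u, v)
relevant: ✓, z, y, x, u, v: all used, weakening unneeded
unrestricted: ✓, simply typable at Bool → (Str → Bool) → Bool; W, C, E all held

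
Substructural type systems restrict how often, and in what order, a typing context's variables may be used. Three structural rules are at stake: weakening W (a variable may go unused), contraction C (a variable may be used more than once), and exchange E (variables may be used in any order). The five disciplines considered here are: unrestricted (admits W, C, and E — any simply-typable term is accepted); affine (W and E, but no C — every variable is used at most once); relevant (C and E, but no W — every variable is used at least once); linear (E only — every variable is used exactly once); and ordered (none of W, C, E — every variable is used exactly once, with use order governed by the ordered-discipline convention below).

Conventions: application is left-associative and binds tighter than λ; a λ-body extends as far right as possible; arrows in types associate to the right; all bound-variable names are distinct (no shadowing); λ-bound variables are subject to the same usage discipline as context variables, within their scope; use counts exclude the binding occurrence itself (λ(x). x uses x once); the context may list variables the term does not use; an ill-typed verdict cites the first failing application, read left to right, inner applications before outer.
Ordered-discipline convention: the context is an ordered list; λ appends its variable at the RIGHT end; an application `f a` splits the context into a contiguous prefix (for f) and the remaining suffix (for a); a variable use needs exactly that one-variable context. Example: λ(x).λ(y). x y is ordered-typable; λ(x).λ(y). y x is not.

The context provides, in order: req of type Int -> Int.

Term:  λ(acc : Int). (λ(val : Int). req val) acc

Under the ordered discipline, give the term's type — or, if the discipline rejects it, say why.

term : Int -> Int
variable uses: req ×1; acc (λ-bound) ×1; val (λ-bound) ×1
use order (left to right): req, val, acc
typing: the term checks, with type Int -> Int
summary: ordered ✓; linear ✓; affine ✓; relevant ✓; unrestricted ✓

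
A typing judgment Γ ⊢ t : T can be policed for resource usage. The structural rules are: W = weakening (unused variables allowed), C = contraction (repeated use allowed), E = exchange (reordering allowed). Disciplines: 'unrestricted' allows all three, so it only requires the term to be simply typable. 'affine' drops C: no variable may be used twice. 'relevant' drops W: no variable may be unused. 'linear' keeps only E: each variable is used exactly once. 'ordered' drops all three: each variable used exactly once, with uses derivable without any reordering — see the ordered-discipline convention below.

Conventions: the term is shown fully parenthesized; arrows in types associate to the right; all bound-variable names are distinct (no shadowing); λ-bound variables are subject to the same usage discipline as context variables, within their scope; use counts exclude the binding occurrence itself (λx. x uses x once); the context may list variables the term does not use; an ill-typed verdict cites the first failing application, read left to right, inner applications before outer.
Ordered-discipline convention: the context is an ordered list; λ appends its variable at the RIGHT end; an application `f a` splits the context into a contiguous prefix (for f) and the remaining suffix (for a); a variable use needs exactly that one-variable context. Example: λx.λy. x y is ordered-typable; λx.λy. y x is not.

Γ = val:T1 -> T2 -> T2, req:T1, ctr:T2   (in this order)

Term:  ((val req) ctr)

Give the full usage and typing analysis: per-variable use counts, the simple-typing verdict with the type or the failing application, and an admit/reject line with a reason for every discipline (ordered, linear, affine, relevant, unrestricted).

variable uses: val=1, req=1, ctr=1
order of uses: val, req, ctr
typing: well-typed at T2
ordered: ✓, single-use (val, req, ctr), ordered derivation ok
linear: ✓, each of val, req, ctr used exactly once
affine: ✓, at most one use each (val, req, ctr)
relevant: ✓, every one of val, req, ctr appears
unrestricted: ✓, well-typed at T2; no restrictions here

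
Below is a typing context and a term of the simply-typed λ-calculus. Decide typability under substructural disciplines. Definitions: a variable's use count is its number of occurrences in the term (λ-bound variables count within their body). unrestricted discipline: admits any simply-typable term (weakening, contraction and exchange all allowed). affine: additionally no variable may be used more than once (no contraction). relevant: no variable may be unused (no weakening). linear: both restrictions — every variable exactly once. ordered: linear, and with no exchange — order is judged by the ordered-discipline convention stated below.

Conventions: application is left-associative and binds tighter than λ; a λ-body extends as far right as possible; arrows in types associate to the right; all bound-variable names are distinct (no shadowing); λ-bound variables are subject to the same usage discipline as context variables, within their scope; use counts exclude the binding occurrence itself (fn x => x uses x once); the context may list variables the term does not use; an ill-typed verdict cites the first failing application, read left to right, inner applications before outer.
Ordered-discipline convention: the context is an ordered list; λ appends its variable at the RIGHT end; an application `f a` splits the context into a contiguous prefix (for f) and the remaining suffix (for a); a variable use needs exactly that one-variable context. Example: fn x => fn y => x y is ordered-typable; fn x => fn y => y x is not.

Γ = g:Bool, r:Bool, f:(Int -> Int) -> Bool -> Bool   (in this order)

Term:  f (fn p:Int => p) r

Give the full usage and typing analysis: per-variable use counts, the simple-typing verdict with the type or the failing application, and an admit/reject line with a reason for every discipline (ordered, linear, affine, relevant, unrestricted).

use counts: g ×0, r ×1, f ×1, p [bound] ×1
order of uses: f, p, r
typing: well-typed at Bool
ordered: ✗ — needs weakening: g unused
linear: ✗ — needs weakening: g unused
affine: ✓ — no duplicate uses among g, r, f, p
relevant: ✗ — needs weakening: g unused
unrestricted: ✓ — well-typed at Bool; no restrictions here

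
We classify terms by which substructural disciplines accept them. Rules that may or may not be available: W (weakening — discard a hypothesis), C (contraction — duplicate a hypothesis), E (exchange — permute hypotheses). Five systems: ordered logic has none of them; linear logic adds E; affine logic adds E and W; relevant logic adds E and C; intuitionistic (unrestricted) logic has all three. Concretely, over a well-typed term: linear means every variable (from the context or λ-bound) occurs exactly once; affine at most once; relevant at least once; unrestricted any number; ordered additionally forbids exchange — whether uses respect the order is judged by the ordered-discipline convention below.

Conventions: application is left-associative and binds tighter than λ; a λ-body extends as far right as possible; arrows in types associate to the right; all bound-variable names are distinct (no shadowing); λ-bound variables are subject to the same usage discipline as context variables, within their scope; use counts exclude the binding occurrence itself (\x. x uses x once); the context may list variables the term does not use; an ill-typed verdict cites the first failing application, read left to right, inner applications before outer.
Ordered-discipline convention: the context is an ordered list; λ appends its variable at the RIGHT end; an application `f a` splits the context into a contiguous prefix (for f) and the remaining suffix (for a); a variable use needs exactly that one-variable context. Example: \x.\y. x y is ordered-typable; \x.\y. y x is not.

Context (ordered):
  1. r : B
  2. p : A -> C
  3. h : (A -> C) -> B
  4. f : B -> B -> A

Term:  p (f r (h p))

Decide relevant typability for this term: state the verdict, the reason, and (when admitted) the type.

yes — at least one use each (r, p, h, f); term : C
usage: r: 1×; p: 2×; h: 1×; f: 1×
left-to-right use order: p, f, r, h, p
typing: well-typed — term : C
per-discipline verdicts: ordered ✗ · linear ✗ · affine ✗ · relevant ✓ · unrestricted ✓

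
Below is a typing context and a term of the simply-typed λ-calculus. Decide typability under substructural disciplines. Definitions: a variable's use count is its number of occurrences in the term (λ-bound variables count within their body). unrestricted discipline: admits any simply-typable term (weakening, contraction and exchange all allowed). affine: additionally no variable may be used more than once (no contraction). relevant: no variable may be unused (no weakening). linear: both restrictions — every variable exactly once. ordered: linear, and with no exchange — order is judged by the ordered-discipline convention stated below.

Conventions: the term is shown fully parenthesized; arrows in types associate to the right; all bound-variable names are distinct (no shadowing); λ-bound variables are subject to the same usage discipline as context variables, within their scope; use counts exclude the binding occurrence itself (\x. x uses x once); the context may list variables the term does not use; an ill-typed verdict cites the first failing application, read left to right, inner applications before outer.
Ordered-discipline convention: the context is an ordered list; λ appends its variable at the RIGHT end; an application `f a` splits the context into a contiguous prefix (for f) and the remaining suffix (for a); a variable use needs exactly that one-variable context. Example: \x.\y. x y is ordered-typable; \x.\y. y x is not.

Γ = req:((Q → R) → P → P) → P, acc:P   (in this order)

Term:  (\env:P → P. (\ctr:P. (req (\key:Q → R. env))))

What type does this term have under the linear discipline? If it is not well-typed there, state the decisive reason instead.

not well-typed under linear — needs weakening: acc, ctr, key unused
variable uses: req=1; acc=0; env [bound]=1; ctr [bound]=0; key [bound]=0
use order (left to right): req, env
typing: well-typed at (P → P) → P → P
all disciplines: ordered ✗; linear ✗; affine ✓; relevant ✗; unrestricted ✓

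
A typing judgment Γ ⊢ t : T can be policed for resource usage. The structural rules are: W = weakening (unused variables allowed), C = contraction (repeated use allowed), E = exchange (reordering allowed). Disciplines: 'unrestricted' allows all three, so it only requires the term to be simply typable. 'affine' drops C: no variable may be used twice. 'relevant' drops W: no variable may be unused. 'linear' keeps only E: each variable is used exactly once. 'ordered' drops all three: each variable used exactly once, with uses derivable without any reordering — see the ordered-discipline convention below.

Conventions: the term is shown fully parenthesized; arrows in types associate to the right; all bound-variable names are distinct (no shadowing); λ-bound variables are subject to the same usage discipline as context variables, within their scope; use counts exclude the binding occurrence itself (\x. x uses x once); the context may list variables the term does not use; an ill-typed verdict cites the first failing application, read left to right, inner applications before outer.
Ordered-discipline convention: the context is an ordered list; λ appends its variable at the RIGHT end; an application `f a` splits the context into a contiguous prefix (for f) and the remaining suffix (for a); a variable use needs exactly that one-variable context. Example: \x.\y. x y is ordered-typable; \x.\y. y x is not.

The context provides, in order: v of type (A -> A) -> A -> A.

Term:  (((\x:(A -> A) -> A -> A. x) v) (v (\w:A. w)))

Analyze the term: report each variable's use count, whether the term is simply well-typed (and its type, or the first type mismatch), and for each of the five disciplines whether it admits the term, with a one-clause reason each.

variable uses: v=2; x (bound)=1; w (bound)=1
uses in reading order: x, v, v, w
typing: the term checks, with type A -> A
ordered ✗ (needs contraction — v ×2)
linear ✗ (needs contraction — v ×2)
affine ✗ (needs contraction — v ×2)
relevant ✓ (at least one use each (v, x, w))
unrestricted ✓ (well-typed at A -> A; no restrictions here)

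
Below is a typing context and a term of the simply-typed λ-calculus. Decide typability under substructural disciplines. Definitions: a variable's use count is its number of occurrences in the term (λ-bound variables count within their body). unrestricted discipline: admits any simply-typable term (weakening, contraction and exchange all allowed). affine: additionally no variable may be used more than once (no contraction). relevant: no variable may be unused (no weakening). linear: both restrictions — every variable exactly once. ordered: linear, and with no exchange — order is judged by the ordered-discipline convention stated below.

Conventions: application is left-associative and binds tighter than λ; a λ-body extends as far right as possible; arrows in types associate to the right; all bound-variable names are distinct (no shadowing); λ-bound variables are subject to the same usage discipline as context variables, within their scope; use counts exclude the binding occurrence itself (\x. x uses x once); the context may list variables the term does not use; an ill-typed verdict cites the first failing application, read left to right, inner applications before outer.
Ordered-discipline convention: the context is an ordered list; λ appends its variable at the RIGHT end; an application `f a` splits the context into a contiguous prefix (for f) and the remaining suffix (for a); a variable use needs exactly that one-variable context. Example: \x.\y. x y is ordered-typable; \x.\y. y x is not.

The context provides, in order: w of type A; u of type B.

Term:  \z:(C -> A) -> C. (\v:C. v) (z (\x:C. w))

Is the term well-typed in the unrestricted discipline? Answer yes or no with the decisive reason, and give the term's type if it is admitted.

yes — well-typed at ((C -> A) -> C) -> C; no restrictions here; term : ((C -> A) -> C) -> C
variable uses: w ×1, u ×0, z [bound] ×1, v [bound] ×1, x [bound] ×0
use order (left to right): v, z, w
typing: well-typed — term : ((C -> A) -> C) -> C
all disciplines: ordered ✗, linear ✗, affine ✓, relevant ✗, unrestricted ✓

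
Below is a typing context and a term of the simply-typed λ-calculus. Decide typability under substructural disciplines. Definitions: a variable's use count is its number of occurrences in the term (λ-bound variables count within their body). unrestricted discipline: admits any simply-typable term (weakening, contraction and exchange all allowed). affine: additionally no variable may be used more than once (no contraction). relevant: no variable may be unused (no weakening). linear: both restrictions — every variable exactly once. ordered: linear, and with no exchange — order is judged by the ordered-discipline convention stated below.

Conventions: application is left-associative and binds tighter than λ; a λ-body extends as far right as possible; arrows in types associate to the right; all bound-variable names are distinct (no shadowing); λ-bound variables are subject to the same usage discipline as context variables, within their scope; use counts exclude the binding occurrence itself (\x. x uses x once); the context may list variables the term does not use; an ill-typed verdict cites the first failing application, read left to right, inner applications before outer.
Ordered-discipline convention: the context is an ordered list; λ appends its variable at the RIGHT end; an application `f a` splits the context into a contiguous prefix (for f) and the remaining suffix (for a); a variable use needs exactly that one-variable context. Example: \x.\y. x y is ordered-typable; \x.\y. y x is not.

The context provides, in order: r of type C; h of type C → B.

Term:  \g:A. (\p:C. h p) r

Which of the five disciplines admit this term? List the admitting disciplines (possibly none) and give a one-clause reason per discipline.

admitted by: affine, unrestricted
usage: r: 1, h: 1, g [bound]: 0, p [bound]: 1
order of uses: h, p, r
typing: the term checks, with type A → B
ordered: ✗, unused: g — weakening required
linear: ✗, unused: g — weakening required
affine: ✓, none of r, h, g, p used more than once
relevant: ✗, unused: g — weakening required
unrestricted: ✓, type-checks (A → B) and nothing is barred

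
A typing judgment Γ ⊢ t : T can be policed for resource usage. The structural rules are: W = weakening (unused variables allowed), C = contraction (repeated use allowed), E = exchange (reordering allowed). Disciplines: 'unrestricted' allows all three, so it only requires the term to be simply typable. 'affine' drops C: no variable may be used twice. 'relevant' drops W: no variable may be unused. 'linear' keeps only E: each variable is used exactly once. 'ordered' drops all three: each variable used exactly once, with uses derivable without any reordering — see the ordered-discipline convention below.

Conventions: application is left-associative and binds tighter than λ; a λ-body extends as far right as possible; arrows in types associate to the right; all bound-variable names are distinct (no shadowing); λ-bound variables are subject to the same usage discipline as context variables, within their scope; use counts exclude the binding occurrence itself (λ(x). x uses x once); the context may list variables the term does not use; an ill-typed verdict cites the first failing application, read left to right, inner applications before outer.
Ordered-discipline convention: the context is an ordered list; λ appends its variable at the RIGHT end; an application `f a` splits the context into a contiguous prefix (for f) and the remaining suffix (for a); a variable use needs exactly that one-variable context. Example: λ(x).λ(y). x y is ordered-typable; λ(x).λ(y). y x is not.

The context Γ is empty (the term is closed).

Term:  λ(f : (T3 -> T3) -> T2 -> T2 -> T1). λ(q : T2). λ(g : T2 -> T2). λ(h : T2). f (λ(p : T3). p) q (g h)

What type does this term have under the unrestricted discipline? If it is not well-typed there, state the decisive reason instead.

term : ((T3 -> T3) -> T2 -> T2 -> T1) -> T2 -> (T2 -> T2) -> T2 -> T1
use counts: f [bound] ×1; q [bound] ×1; g [bound] ×1; h [bound] ×1; p [bound] ×1
order of uses: f, p, q, g, h
typing: well-typed at ((T3 -> T3) -> T2 -> T2 -> T1) -> T2 -> (T2 -> T2) -> T2 -> T1
across the five disciplines: ordered ✓; linear ✓; affine ✓; relevant ✓; unrestricted ✓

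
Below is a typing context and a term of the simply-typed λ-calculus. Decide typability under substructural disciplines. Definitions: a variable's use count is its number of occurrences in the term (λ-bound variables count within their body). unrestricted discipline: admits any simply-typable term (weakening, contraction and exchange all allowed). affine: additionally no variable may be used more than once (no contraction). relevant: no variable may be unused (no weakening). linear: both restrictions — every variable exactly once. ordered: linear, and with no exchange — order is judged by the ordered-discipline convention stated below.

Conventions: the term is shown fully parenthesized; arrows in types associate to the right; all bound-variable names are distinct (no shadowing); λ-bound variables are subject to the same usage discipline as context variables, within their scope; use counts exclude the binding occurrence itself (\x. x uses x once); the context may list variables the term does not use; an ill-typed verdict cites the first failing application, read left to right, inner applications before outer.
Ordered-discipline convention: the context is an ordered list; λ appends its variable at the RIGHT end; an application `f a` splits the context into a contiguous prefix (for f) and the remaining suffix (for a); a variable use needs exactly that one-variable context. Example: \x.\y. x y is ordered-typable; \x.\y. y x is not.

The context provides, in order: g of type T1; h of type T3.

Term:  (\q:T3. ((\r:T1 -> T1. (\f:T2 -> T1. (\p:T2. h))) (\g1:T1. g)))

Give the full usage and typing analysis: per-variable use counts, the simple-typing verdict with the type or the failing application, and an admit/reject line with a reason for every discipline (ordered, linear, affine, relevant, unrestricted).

counts: g: 1; h: 1; q (bound): 0; r (bound): 0; f (bound): 0; p (bound): 0; g1 (bound): 0
use order (left to right): h, g
typing: ✓ — T3 -> (T2 -> T1) -> T2 -> T3
ordered: ✗ — q, r, f, p, g1 left unused
linear: ✗ — q, r, f, p, g1 left unused
affine: ✓ — none of g, h, q, r, f, p, g1 used more than once
relevant: ✗ — q, r, f, p, g1 left unused
unrestricted: ✓ — type-checks (T3 -> (T2 -> T1) -> T2 -> T3) and nothing is barred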